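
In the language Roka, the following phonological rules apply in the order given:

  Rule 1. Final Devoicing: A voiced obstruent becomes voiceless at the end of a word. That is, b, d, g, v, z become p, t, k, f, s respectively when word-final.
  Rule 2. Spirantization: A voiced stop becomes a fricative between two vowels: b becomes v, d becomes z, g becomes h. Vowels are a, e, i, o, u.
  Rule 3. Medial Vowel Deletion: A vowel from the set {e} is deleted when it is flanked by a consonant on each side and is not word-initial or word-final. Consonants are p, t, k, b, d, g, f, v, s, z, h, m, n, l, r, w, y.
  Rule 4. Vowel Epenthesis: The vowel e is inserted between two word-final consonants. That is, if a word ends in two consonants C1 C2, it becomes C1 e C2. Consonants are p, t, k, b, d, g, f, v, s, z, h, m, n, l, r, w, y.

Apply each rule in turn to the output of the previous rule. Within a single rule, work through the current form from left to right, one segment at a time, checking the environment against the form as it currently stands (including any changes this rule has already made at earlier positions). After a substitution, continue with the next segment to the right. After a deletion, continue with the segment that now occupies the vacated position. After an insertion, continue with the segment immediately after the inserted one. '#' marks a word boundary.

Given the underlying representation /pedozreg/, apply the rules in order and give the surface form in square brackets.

Rule 1 Final Devoicing: [pedozreg] → [pedozrek]
Rule 2 Spirantization: [pedozrek] → [pezozrek]
Rule 3 Medial Vowel Deletion: [pezozrek] → [pzozrk]
Rule 4 Vowel Epenthesis: [pzozrk] → [pzozrek]

[pzozrek]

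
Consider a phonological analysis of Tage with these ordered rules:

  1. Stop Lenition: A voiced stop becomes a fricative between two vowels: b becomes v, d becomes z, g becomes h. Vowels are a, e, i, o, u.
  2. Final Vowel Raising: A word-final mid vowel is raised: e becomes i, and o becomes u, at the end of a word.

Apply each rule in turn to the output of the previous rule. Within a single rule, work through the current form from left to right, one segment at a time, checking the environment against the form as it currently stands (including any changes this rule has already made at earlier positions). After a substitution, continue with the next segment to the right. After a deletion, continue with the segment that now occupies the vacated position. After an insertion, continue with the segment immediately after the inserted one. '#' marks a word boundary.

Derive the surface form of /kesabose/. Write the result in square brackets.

[kesavosi]

1 Stop Lenition: [kesabose] → [kesavose]
2 Final Vowel Raising: [kesavose] → [kesavosi]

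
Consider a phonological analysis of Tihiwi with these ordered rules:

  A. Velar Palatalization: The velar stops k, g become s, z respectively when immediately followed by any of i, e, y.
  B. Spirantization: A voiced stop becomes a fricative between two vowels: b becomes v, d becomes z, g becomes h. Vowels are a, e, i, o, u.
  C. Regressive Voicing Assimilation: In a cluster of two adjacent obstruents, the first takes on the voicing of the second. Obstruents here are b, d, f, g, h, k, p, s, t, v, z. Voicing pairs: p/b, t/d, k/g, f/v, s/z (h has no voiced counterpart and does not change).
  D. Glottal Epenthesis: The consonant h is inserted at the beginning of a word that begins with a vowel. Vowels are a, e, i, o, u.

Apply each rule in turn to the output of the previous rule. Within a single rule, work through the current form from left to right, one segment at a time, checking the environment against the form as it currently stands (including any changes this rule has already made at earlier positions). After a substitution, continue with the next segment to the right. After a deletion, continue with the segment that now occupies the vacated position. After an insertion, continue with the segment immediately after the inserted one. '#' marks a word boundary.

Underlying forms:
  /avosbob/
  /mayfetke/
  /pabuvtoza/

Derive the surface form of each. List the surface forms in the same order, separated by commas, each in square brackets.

/avosbob/:
  A Velar Palatalization: no change — [avosbob]
  B Spirantization: no change — [avosbob]
  C Regressive Voicing Assimilation: [avosbob] → [avozbob]
  D Glottal Epenthesis: [avozbob] → [havozbob]
/mayfetke/:
  A Velar Palatalization: [mayfetke] → [mayfetse]
  B Spirantization: no change — [mayfetse]
  C Regressive Voicing Assimilation: no change — [mayfetse]
  D Glottal Epenthesis: no change — [mayfetse]
/pabuvtoza/:
  A Velar Palatalization: no change — [pabuvtoza]
  B Spirantization: [pabuvtoza] → [pavuvtoza]
  C Regressive Voicing Assimilation: [pavuvtoza] → [pavuftoza]
  D Glottal Epenthesis: no change — [pavuftoza]

[havozbob], [mayfetse], [pavuftoza]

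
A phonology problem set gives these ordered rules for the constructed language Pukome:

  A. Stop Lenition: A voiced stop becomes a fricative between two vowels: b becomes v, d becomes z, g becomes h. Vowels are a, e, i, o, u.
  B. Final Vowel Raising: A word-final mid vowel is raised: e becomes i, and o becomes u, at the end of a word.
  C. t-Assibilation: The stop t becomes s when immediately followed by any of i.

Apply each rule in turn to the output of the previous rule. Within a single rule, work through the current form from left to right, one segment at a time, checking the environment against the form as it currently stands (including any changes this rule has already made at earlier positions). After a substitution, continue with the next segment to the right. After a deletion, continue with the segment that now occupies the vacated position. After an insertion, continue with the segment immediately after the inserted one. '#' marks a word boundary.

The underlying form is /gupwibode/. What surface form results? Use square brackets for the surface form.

[gupwivozi]

A Stop Lenition: [gupwibode] → [gupwivoze]
B Final Vowel Raising: [gupwivoze] → [gupwivozi]
C t-Assibilation: no change — [gupwivozi]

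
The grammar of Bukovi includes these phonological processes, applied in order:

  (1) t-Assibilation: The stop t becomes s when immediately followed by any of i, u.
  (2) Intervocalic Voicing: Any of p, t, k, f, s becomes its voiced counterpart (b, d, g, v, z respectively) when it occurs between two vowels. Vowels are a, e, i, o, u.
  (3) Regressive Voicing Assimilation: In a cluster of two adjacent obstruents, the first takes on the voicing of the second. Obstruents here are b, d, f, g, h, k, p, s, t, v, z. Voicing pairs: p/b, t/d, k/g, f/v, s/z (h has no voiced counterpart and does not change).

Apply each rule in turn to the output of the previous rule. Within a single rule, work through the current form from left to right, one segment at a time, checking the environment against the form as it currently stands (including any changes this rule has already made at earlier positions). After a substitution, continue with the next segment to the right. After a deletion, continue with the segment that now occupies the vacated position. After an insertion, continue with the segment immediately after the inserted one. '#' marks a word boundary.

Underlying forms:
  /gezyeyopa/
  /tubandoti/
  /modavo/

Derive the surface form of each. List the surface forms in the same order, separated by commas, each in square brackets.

/gezyeyopa/:
  (1) t-Assibilation: no change — [gezyeyopa]
  (2) Intervocalic Voicing: [gezyeyopa] → [gezyeyoba]
  (3) Regressive Voicing Assimilation: no change — [gezyeyoba]
/tubandoti/:
  (1) t-Assibilation: [tubandoti] → [subandosi]
  (2) Intervocalic Voicing: [subandosi] → [subandozi]
  (3) Regressive Voicing Assimilation: no change — [subandozi]
/modavo/:
  (1) t-Assibilation: no change — [modavo]
  (2) Intervocalic Voicing: no change — [modavo]
  (3) Regressive Voicing Assimilation: no change — [modavo]

[gezyeyoba], [subandozi], [modavo]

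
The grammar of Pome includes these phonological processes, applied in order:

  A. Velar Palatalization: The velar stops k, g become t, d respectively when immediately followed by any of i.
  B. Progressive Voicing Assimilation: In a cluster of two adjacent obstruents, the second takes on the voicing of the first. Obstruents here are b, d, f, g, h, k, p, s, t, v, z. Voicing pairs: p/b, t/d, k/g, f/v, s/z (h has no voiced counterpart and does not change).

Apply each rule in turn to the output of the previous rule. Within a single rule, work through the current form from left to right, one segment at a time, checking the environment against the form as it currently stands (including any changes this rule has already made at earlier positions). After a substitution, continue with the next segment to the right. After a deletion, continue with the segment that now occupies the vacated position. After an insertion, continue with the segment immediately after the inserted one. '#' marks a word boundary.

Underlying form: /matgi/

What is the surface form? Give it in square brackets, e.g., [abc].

A Velar Palatalization: [matgi] → [matdi]
B Progressive Voicing Assimilation: [matdi] → [matti]

[matti]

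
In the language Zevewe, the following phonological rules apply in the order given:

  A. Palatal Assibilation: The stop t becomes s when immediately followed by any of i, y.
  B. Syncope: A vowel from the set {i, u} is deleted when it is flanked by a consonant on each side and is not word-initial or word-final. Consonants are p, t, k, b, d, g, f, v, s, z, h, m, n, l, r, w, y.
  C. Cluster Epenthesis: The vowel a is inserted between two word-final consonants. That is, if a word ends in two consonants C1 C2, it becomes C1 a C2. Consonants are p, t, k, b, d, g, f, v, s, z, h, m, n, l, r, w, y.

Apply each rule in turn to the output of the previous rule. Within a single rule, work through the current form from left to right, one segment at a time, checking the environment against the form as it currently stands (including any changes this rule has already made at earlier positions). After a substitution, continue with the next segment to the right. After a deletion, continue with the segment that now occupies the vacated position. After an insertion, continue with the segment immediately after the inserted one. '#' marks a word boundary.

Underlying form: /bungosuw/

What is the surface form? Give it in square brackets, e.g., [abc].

A Palatal Assibilation: no change — [bungosuw]
B Syncope: [bungosuw] → [bngosw]
C Cluster Epenthesis: [bngosw] → [bngosaw]

[bngosaw]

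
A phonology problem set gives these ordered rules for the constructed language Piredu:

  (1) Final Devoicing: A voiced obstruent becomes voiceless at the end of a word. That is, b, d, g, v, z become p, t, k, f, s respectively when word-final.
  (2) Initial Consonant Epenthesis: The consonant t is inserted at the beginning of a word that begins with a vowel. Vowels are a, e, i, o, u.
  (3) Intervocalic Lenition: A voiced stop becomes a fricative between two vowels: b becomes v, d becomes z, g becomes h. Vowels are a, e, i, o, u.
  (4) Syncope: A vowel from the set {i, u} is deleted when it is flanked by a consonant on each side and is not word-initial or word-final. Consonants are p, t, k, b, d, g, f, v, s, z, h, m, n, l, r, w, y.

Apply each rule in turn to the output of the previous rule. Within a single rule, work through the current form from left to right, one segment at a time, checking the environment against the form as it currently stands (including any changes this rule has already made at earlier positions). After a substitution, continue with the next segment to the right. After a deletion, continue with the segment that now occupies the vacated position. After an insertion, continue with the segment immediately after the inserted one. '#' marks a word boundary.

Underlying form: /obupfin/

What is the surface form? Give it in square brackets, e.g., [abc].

[tovpfn]

(1) Final Devoicing: no change — [obupfin]
(2) Initial Consonant Epenthesis: [obupfin] → [tobupfin]
(3) Intervocalic Lenition: [tobupfin] → [tovupfin]
(4) Syncope: [tovupfin] → [tovpfn]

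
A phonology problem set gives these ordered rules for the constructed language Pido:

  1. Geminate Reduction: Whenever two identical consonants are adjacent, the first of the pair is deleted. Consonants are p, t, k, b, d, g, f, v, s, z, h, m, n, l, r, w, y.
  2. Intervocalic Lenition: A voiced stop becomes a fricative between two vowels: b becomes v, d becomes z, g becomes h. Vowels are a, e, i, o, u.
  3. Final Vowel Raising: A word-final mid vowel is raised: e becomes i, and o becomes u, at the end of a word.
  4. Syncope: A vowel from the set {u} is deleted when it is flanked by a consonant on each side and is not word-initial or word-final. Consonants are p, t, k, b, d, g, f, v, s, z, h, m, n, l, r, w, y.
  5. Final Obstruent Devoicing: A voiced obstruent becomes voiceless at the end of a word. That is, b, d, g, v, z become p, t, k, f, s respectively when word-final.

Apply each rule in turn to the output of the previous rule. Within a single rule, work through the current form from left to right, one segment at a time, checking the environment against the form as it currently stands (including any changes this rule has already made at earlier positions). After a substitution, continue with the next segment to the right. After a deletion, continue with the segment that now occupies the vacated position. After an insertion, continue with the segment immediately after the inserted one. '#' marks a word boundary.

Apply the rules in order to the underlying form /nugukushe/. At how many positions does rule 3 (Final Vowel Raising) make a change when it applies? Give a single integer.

1

1 Geminate Reduction: no change — [nugukushe]
2 Intervocalic Lenition: [nugukushe] → [nuhukushe]
3 Final Vowel Raising: [nuhukushe] → [nuhukushi]
4 Syncope: [nuhukushi] → [nhkshi]
5 Final Obstruent Devoicing: no change — [nhkshi]
Rule 3 changed 1 position(s).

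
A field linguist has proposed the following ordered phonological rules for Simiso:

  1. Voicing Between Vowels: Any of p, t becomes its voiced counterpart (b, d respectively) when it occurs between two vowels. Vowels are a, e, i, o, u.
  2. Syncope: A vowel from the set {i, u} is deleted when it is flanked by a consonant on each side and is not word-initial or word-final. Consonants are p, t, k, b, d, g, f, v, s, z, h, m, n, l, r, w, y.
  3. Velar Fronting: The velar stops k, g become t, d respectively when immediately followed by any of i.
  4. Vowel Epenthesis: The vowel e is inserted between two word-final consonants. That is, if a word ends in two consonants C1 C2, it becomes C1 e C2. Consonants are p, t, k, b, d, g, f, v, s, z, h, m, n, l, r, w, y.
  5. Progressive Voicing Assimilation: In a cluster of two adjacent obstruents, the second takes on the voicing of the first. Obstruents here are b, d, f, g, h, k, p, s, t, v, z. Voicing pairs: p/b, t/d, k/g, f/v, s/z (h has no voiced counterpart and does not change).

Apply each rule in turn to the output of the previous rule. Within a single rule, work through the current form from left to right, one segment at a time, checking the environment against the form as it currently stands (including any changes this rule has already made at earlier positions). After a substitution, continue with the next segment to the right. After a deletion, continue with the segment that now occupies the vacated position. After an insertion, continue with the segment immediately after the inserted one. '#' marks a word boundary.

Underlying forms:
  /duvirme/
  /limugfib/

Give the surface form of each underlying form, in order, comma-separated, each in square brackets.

[dvrme], [lmgveb]

/duvirme/:
  1 Voicing Between Vowels: no change — [duvirme]
  2 Syncope: [duvirme] → [dvrme]
  3 Velar Fronting: no change — [dvrme]
  4 Vowel Epenthesis: no change — [dvrme]
  5 Progressive Voicing Assimilation: no change — [dvrme]
/limugfib/:
  1 Voicing Between Vowels: no change — [limugfib]
  2 Syncope: [limugfib] → [lmgfb]
  3 Velar Fronting: no change — [lmgfb]
  4 Vowel Epenthesis: [lmgfb] → [lmgfeb]
  5 Progressive Voicing Assimilation: [lmgfeb] → [lmgveb]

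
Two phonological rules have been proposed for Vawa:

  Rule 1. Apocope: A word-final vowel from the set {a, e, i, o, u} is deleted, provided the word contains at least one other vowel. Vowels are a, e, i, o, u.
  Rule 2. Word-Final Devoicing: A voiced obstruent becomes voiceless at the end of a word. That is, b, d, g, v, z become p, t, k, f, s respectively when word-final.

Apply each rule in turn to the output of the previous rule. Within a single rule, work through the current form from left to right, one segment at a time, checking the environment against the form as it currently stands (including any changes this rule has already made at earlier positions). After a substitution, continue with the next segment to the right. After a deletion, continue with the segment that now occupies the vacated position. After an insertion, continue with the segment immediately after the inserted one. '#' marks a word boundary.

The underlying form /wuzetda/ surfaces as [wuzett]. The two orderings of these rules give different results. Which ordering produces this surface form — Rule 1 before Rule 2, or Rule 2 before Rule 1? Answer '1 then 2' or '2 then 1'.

1 then 2

Order 1 then 2:
  1 Apocope: [wuzetda] → [wuzetd]
  2 Word-Final Devoicing: [wuzetd] → [wuzett]
  result: [wuzett]
Order 2 then 1:
  2 Word-Final Devoicing: no change — [wuzetda]
  1 Apocope: [wuzetda] → [wuzetd]
  result: [wuzetd]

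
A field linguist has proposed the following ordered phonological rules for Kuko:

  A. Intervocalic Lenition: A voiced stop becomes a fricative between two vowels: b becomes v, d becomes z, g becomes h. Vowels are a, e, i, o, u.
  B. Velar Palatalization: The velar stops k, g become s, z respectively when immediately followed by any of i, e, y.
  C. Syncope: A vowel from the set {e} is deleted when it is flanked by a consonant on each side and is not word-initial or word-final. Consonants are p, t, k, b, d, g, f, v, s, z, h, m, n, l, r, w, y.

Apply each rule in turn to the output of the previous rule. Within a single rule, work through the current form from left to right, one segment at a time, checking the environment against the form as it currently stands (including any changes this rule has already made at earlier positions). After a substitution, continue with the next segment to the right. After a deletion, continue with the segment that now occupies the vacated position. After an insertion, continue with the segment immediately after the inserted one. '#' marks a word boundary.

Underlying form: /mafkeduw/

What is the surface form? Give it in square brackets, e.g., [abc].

A Intervocalic Lenition: [mafkeduw] → [mafkezuw]
B Velar Palatalization: [mafkezuw] → [mafsezuw]
C Syncope: [mafsezuw] → [mafszuw]

[mafszuw]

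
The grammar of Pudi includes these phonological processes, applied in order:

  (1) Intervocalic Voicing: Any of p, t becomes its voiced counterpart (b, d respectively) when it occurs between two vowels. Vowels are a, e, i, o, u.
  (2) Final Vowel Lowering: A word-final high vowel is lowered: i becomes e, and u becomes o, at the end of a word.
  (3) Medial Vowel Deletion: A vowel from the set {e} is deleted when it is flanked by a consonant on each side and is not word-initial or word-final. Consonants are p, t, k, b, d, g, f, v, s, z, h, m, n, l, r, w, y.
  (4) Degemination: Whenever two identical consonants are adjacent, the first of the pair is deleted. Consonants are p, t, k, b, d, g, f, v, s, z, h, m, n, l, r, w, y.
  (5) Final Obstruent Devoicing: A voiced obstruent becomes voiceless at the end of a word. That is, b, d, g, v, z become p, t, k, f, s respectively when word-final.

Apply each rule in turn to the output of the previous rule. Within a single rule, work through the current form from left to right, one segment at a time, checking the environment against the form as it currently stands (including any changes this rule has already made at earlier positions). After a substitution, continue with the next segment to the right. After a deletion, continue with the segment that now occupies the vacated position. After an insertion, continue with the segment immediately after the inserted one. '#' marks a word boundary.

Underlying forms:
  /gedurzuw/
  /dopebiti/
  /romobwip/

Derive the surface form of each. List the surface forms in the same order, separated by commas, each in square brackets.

[gdurzuw], [dobide], [romobwip]

/gedurzuw/:
  (1) Intervocalic Voicing: no change — [gedurzuw]
  (2) Final Vowel Lowering: no change — [gedurzuw]
  (3) Medial Vowel Deletion: [gedurzuw] → [gdurzuw]
  (4) Degemination: no change — [gdurzuw]
  (5) Final Obstruent Devoicing: no change — [gdurzuw]
/dopebiti/:
  (1) Intervocalic Voicing: [dopebiti] → [dobebidi]
  (2) Final Vowel Lowering: [dobebidi] → [dobebide]
  (3) Medial Vowel Deletion: [dobebide] → [dobbide]
  (4) Degemination: [dobbide] → [dobide]
  (5) Final Obstruent Devoicing: no change — [dobide]
/romobwip/:
  (1) Intervocalic Voicing: no change — [romobwip]
  (2) Final Vowel Lowering: no change — [romobwip]
  (3) Medial Vowel Deletion: no change — [romobwip]
  (4) Degemination: no change — [romobwip]
  (5) Final Obstruent Devoicing: no change — [romobwip]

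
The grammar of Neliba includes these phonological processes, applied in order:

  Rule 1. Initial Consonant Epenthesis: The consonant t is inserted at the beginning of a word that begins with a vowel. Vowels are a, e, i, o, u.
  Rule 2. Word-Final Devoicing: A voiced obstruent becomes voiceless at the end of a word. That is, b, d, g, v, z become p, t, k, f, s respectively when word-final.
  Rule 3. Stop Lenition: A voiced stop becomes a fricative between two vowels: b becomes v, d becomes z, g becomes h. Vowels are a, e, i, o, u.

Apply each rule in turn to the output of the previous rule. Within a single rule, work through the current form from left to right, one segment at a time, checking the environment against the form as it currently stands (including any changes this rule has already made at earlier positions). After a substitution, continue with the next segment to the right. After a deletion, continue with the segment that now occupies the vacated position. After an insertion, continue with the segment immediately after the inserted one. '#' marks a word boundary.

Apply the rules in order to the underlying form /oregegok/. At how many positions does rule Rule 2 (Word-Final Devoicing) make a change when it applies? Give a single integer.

Rule 1 Initial Consonant Epenthesis: [oregegok] → [toregegok]
Rule 2 Word-Final Devoicing: no change — [toregegok]
Rule 3 Stop Lenition: [toregegok] → [torehehok]
Rule Rule 2 changed 0 position(s).

0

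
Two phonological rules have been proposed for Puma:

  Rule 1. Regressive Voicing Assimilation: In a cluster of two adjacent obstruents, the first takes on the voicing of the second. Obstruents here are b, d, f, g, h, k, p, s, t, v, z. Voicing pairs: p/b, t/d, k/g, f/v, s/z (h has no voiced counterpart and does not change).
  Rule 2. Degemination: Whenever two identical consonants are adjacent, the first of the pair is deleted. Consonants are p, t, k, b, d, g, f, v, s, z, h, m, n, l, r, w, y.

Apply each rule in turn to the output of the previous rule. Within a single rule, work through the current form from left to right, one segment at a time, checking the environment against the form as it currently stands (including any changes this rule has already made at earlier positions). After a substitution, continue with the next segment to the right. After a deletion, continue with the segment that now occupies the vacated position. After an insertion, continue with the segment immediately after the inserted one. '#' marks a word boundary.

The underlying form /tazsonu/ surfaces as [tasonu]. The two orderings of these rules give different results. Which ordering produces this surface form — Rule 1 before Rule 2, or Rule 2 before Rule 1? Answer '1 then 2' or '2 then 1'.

Order 1 then 2:
  1 Regressive Voicing Assimilation: [tazsonu] → [tassonu]
  2 Degemination: [tassonu] → [tasonu]
  result: [tasonu]
Order 2 then 1:
  2 Degemination: no change — [tazsonu]
  1 Regressive Voicing Assimilation: [tazsonu] → [tassonu]
  result: [tassonu]

1 then 2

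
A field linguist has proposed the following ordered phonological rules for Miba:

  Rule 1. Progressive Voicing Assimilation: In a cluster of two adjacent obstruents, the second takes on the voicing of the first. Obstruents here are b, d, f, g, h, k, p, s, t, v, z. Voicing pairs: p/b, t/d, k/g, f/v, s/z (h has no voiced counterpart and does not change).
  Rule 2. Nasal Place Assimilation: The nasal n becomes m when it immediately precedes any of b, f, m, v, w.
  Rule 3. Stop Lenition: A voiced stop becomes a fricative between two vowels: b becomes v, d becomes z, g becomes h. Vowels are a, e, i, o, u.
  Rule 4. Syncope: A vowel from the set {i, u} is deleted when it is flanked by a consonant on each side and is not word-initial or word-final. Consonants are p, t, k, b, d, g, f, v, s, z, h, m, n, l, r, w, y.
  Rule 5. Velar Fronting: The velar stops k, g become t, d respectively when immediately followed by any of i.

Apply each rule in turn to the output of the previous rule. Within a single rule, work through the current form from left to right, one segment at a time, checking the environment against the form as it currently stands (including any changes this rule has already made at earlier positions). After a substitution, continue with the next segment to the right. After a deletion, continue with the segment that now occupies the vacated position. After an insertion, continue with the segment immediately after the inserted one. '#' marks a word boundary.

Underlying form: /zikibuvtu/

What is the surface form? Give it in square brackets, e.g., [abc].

Rule 1 Progressive Voicing Assimilation: [zikibuvtu] → [zikibuvdu]
Rule 2 Nasal Place Assimilation: no change — [zikibuvdu]
Rule 3 Stop Lenition: [zikibuvdu] → [zikivuvdu]
Rule 4 Syncope: [zikivuvdu] → [zkvvdu]
Rule 5 Velar Fronting: no change — [zkvvdu]

[zkvvdu]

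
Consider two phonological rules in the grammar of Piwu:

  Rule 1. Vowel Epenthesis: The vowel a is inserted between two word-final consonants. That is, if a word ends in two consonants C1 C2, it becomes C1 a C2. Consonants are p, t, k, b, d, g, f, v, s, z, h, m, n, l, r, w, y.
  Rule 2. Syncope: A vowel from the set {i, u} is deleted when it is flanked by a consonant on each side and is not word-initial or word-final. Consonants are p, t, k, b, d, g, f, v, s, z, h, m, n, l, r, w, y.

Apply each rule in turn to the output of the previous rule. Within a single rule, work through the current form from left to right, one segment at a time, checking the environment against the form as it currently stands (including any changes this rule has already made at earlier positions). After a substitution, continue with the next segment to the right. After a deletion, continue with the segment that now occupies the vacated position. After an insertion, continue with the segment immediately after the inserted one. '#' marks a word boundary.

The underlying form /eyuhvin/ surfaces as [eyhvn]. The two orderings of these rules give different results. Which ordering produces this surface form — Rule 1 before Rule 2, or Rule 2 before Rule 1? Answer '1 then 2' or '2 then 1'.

1 then 2

Order 1 then 2:
  1 Vowel Epenthesis: no change — [eyuhvin]
  2 Syncope: [eyuhvin] → [eyhvn]
  result: [eyhvn]
Order 2 then 1:
  2 Syncope: [eyuhvin] → [eyhvn]
  1 Vowel Epenthesis: [eyhvn] → [eyhvan]
  result: [eyhvan]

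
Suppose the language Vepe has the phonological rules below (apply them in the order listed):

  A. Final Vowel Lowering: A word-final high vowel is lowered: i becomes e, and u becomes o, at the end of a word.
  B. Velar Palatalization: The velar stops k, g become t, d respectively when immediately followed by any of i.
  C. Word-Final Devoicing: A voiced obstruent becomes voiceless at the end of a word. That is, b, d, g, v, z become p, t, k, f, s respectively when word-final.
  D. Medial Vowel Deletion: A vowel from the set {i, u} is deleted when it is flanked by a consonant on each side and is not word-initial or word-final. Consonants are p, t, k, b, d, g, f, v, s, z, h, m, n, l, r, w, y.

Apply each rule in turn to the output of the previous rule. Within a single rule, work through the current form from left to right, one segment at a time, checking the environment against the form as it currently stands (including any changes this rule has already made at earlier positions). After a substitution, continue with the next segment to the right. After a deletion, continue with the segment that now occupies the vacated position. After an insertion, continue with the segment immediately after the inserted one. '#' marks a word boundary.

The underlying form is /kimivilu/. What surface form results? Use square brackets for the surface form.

[tmvlo]

A Final Vowel Lowering: [kimivilu] → [kimivilo]
B Velar Palatalization: [kimivilo] → [timivilo]
C Word-Final Devoicing: no change — [timivilo]
D Medial Vowel Deletion: [timivilo] → [tmvlo]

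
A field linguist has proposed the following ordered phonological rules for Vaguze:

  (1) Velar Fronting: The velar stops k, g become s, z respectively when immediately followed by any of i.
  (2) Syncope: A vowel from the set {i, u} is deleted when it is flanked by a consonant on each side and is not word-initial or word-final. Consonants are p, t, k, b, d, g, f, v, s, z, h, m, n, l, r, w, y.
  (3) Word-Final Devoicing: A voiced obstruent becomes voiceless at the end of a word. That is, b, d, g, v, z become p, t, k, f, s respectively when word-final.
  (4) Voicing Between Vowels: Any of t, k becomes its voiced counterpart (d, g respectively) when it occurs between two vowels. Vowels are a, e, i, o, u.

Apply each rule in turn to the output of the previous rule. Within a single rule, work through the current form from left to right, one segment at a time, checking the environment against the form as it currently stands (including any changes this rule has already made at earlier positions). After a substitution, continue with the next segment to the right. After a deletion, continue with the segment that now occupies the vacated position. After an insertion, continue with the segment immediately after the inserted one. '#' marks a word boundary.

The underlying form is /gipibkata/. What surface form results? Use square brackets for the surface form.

[zpbkada]

(1) Velar Fronting: [gipibkata] → [zipibkata]
(2) Syncope: [zipibkata] → [zpbkata]
(3) Word-Final Devoicing: no change — [zpbkata]
(4) Voicing Between Vowels: [zpbkata] → [zpbkada]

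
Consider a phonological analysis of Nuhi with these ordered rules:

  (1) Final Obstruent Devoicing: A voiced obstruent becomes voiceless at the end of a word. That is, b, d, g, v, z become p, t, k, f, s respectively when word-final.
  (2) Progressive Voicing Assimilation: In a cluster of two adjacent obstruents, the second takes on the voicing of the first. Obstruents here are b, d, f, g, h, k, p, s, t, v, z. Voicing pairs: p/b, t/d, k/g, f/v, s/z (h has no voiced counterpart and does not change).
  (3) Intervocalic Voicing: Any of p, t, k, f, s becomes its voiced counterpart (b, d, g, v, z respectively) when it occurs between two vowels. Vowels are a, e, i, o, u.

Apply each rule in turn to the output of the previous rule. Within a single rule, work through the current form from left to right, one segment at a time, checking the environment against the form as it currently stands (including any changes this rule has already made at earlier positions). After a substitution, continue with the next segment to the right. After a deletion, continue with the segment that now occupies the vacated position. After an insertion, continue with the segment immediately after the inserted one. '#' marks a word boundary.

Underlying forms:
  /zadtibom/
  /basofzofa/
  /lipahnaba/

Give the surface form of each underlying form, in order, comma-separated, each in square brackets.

[zaddibom], [bazofsova], [libahnaba]

/zadtibom/:
  (1) Final Obstruent Devoicing: no change — [zadtibom]
  (2) Progressive Voicing Assimilation: [zadtibom] → [zaddibom]
  (3) Intervocalic Voicing: no change — [zaddibom]
/basofzofa/:
  (1) Final Obstruent Devoicing: no change — [basofzofa]
  (2) Progressive Voicing Assimilation: [basofzofa] → [basofsofa]
  (3) Intervocalic Voicing: [basofsofa] → [bazofsova]
/lipahnaba/:
  (1) Final Obstruent Devoicing: no change — [lipahnaba]
  (2) Progressive Voicing Assimilation: no change — [lipahnaba]
  (3) Intervocalic Voicing: [lipahnaba] → [libahnaba]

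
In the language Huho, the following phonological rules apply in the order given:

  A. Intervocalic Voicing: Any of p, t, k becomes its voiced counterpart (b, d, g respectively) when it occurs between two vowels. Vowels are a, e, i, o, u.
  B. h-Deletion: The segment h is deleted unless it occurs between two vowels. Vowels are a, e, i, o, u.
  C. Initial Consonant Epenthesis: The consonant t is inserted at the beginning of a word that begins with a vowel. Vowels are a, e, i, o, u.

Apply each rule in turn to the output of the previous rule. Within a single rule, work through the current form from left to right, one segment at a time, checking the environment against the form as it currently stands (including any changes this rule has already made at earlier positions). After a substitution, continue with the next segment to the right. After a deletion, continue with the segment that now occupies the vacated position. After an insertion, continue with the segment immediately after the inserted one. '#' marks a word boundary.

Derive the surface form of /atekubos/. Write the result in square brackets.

A Intervocalic Voicing: [atekubos] → [adegubos]
B h-Deletion: no change — [adegubos]
C Initial Consonant Epenthesis: [adegubos] → [tadegubos]

[tadegubos]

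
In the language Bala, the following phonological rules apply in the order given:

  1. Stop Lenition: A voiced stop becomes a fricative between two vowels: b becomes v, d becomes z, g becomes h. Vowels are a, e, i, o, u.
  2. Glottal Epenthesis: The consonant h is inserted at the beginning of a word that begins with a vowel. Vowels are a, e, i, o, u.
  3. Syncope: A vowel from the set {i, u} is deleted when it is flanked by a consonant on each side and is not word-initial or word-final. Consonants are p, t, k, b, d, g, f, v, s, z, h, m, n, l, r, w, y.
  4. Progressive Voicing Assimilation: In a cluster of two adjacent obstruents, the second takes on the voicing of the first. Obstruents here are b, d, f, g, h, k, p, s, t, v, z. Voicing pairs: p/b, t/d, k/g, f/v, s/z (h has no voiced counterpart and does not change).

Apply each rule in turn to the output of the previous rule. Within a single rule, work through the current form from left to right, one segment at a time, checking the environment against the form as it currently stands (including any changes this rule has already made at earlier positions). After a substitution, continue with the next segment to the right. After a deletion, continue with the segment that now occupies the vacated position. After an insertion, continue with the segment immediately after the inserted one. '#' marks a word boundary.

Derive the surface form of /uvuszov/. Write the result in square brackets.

[hfssov]

1 Stop Lenition: no change — [uvuszov]
2 Glottal Epenthesis: [uvuszov] → [huvuszov]
3 Syncope: [huvuszov] → [hvszov]
4 Progressive Voicing Assimilation: [hvszov] → [hfssov]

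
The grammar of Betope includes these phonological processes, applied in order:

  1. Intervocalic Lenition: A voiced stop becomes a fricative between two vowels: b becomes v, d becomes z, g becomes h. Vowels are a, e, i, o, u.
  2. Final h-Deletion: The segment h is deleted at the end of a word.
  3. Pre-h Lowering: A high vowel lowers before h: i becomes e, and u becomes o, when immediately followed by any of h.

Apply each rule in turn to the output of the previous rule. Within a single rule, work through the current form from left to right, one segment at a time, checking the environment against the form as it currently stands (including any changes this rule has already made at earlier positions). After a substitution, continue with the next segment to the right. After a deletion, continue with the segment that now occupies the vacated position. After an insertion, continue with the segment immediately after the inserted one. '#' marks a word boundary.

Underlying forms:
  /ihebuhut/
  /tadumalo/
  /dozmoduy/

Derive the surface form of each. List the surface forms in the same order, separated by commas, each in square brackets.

[ehevohut], [tazumalo], [dozmozuy]

/ihebuhut/:
  1 Intervocalic Lenition: [ihebuhut] → [ihevuhut]
  2 Final h-Deletion: no change — [ihevuhut]
  3 Pre-h Lowering: [ihevuhut] → [ehevohut]
/tadumalo/:
  1 Intervocalic Lenition: [tadumalo] → [tazumalo]
  2 Final h-Deletion: no change — [tazumalo]
  3 Pre-h Lowering: no change — [tazumalo]
/dozmoduy/:
  1 Intervocalic Lenition: [dozmoduy] → [dozmozuy]
  2 Final h-Deletion: no change — [dozmozuy]
  3 Pre-h Lowering: no change — [dozmozuy]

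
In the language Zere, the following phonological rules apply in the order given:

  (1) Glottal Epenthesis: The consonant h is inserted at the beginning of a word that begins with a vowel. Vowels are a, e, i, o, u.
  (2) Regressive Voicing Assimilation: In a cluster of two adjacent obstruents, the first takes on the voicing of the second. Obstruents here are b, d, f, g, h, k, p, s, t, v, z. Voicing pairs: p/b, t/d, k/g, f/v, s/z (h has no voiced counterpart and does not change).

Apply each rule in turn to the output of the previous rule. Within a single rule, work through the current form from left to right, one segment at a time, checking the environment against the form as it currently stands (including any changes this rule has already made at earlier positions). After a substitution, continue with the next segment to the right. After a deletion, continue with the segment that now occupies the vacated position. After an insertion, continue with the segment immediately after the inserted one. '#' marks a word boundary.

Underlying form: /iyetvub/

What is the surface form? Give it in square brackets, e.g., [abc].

[hiyedvub]

(1) Glottal Epenthesis: [iyetvub] → [hiyetvub]
(2) Regressive Voicing Assimilation: [hiyetvub] → [hiyedvub]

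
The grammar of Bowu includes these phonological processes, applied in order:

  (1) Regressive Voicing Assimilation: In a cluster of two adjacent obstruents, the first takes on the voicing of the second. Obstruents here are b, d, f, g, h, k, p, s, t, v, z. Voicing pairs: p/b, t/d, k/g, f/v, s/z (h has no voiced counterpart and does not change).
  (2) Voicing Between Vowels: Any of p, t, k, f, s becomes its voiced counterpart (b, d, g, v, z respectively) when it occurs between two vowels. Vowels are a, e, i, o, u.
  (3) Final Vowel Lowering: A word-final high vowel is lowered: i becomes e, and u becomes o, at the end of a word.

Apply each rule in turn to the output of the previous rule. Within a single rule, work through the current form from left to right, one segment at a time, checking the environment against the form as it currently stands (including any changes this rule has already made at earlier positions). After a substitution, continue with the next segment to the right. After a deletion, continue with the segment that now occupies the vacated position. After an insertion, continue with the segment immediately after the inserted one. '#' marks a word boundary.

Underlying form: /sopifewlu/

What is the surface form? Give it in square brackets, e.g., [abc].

(1) Regressive Voicing Assimilation: no change — [sopifewlu]
(2) Voicing Between Vowels: [sopifewlu] → [sobivewlu]
(3) Final Vowel Lowering: [sobivewlu] → [sobivewlo]

[sobivewlo]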